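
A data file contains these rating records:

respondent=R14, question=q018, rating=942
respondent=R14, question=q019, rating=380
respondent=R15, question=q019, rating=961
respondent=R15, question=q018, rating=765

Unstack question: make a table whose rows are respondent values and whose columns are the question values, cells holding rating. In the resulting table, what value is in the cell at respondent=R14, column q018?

942

Wide layout: rows indexed by respondent, columns are the 2 distinct question values (q018, q019).
Cell (respondent=R14, question=q018) draws from the long row where respondent=R14 and question=q018, which has rating=942.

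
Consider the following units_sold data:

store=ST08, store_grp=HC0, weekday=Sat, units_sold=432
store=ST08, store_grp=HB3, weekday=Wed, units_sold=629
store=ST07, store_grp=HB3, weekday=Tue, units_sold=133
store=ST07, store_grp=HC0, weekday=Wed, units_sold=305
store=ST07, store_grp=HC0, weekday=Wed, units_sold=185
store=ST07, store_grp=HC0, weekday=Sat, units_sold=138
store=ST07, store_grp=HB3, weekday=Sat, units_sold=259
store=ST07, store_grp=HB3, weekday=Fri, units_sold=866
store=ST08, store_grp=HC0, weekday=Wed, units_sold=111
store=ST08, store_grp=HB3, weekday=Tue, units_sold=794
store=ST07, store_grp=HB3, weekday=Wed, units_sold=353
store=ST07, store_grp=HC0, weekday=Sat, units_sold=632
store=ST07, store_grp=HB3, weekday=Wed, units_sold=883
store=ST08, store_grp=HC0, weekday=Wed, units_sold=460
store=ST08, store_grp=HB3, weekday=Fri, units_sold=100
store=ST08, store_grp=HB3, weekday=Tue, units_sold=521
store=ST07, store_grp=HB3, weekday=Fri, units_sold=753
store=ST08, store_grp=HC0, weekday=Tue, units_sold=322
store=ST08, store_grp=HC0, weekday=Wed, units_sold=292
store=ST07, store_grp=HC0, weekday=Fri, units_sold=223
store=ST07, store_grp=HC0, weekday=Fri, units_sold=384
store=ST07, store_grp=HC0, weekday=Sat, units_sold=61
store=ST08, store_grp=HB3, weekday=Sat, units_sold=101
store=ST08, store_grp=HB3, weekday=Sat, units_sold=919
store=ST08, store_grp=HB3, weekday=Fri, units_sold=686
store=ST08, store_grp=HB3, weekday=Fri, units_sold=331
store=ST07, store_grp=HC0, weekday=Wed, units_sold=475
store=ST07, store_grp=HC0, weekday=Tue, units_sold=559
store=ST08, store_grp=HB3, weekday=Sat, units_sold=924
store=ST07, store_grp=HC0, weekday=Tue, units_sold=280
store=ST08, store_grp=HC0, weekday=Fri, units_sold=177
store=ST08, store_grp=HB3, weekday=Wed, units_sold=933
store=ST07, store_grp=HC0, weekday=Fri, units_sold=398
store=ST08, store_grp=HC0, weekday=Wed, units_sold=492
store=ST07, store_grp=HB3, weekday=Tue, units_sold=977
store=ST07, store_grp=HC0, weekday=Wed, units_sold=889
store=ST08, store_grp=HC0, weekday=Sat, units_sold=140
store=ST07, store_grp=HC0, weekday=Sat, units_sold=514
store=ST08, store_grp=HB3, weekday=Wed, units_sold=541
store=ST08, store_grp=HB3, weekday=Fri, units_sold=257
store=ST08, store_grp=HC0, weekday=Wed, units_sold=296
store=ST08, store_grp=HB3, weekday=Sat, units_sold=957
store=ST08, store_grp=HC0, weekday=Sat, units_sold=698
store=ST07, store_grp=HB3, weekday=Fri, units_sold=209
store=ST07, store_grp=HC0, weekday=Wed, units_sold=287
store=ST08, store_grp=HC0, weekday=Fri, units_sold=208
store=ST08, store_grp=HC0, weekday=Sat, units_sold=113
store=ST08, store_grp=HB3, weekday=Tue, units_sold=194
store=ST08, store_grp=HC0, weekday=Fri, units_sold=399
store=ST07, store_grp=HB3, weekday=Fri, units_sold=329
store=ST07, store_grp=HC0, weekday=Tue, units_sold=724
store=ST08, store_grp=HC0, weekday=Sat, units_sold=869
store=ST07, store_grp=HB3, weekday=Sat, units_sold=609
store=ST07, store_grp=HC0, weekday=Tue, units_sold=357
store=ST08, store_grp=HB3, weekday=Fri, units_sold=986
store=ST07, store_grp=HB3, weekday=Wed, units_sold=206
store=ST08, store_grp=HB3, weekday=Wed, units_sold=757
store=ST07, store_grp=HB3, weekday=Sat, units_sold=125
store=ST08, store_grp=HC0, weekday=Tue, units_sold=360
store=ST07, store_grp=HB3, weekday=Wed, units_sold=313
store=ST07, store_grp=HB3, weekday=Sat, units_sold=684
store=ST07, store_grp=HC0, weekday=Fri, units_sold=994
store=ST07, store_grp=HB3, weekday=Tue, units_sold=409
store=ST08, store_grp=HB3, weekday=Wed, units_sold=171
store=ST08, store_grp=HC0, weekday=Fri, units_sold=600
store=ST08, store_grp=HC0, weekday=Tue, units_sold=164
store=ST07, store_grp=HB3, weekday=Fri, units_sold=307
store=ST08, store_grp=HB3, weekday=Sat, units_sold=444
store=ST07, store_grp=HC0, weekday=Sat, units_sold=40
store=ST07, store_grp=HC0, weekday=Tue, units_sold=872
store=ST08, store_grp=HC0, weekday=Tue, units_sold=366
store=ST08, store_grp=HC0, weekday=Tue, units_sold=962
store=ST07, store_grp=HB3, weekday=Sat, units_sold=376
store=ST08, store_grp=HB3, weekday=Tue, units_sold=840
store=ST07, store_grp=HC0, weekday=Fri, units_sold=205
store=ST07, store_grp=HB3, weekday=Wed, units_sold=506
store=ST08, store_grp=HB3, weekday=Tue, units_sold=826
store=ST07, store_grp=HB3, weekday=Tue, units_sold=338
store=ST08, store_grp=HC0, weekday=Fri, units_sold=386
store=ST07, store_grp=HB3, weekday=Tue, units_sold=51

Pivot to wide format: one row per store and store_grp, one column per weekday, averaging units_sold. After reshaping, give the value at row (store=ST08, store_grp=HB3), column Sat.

Rows with store=ST08, store_grp=HB3 and weekday=Sat: units_sold values are 101, 919, 924, 957, 444.
(101 + 919 + 924 + 957 + 444) / 5 = 669.

669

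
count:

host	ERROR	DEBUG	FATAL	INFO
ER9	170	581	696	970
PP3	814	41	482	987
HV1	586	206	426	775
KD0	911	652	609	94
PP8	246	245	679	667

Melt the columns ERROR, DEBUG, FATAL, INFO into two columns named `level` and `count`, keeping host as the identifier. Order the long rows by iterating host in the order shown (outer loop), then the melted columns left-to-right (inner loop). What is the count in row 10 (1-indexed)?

206

20 rows total (5 × 4). Row 10: index ⌊(10-1)/4⌋ = 2 into host → HV1; (10-1) mod 4 = 1 into the melted columns → DEBUG.
So row 10 is (HV1, DEBUG, 206); count = 206.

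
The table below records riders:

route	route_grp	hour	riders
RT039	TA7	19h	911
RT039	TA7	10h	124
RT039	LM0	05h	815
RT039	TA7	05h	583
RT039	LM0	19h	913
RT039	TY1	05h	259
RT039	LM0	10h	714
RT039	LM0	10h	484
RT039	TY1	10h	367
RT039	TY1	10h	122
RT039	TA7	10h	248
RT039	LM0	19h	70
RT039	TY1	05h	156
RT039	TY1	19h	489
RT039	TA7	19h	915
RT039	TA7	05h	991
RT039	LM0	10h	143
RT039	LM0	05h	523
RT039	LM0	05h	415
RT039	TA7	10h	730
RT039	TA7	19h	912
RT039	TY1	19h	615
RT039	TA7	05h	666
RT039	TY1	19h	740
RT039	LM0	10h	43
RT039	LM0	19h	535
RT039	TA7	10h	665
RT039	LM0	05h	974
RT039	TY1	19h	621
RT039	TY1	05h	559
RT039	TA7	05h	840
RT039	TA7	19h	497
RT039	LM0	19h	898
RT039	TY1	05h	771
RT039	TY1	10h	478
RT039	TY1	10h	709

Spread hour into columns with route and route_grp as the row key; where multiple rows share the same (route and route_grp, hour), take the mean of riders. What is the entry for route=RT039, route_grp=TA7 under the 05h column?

770

Rows with route=RT039, route_grp=TA7 and hour=05h: riders values are 583, 991, 666, 840.
(583 + 991 + 666 + 840) / 4 = 770.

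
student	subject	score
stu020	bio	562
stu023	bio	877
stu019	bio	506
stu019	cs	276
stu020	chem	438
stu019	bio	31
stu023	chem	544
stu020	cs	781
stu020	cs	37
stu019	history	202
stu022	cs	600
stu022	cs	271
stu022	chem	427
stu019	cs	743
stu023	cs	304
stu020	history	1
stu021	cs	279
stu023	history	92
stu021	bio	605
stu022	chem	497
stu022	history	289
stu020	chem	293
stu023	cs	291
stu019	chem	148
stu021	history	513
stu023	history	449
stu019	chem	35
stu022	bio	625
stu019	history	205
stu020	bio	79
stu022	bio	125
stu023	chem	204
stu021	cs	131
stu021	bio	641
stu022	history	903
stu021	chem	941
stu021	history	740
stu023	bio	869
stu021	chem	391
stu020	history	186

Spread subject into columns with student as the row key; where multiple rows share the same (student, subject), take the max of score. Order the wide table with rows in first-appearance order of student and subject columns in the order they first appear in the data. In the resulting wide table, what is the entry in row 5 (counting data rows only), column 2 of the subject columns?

With rows in first-appearance order of student, row 5 is student=stu021. subject columns in first-appearance order: bio, cs, chem, history; column 2 is cs.
Long rows with student=stu021, subject=cs: max(279, 131) = 279.

279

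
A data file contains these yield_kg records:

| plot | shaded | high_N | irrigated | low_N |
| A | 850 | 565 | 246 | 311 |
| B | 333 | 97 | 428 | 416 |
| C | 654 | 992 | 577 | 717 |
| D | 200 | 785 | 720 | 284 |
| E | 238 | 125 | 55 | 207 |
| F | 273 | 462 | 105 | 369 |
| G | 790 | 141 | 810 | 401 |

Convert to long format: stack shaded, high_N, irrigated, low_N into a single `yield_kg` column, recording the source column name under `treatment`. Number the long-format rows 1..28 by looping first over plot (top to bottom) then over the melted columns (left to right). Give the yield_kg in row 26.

141

28 rows total (7 × 4). Row 26: index ⌊(26-1)/4⌋ = 6 into plot → G; (26-1) mod 4 = 1 into the melted columns → high_N.
So row 26 is (G, high_N, 141); yield_kg = 141.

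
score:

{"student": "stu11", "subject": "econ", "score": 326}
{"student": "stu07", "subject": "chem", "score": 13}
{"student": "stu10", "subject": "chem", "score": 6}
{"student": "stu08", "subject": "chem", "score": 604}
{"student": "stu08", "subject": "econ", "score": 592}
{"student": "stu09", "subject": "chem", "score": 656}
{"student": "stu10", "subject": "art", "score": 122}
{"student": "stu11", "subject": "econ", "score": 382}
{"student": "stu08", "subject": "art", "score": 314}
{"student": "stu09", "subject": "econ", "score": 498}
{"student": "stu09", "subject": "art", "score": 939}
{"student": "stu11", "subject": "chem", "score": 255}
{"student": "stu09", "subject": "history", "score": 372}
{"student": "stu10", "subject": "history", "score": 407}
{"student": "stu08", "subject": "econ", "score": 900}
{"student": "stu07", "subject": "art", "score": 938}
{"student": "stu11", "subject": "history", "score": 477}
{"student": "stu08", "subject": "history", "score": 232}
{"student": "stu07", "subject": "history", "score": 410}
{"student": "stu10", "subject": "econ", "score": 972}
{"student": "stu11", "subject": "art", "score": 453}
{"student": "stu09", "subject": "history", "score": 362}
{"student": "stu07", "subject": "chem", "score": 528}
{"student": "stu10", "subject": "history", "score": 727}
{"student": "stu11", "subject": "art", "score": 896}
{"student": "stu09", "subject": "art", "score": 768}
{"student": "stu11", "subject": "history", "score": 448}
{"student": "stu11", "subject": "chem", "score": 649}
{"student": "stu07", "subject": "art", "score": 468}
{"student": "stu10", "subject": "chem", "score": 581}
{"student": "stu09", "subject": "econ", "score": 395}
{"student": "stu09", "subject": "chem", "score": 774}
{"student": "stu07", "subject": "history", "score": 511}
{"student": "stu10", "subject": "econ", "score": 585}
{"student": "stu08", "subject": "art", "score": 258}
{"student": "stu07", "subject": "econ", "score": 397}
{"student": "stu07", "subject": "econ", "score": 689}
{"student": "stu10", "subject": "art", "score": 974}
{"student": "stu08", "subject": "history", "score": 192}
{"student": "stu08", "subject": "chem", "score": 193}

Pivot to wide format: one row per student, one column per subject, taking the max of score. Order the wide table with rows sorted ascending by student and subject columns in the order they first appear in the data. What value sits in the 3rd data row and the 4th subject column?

372

With rows sorted ascending by student, row 3 is student=stu09. subject columns in first-appearance order: econ, chem, art, history; column 4 is history.
Long rows with student=stu09, subject=history: max(372, 362) = 372.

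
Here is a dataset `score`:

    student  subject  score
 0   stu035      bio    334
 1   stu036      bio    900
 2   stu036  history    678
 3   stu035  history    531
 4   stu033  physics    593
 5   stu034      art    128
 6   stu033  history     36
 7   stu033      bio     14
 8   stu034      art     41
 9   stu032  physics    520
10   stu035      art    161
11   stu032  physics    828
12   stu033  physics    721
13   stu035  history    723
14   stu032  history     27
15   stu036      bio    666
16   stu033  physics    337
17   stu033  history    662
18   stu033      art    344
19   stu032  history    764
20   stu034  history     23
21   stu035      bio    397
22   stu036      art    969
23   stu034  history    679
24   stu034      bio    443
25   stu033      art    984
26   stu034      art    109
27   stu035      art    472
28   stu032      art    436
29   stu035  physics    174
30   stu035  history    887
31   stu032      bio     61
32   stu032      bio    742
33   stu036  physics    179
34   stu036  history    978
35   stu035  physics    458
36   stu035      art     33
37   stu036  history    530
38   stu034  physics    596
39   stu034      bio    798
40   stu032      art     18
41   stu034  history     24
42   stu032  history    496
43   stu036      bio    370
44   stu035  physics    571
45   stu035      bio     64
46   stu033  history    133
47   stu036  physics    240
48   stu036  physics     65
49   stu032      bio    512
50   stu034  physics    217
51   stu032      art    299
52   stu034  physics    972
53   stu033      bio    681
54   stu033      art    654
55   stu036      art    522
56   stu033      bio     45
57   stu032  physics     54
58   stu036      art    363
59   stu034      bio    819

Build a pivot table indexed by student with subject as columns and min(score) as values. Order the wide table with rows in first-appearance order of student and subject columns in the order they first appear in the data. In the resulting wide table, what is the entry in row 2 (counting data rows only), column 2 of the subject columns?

With rows in first-appearance order of student, row 2 is student=stu036. subject columns in first-appearance order: bio, history, physics, art; column 2 is history.
Long rows with student=stu036, subject=history: min(678, 978, 530) = 530.

530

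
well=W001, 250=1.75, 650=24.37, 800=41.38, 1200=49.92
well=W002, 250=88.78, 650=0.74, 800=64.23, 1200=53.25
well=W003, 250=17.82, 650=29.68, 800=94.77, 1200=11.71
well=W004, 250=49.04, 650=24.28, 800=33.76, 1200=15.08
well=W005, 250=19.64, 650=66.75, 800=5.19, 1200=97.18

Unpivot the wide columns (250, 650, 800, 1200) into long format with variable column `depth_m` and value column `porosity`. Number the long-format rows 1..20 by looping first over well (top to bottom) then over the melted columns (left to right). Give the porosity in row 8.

53.25

20 rows total (5 × 4). Row 8: index ⌊(8-1)/4⌋ = 1 into well → W002; (8-1) mod 4 = 3 into the melted columns → 1200.
So row 8 is (W002, 1200, 53.25); porosity = 53.25.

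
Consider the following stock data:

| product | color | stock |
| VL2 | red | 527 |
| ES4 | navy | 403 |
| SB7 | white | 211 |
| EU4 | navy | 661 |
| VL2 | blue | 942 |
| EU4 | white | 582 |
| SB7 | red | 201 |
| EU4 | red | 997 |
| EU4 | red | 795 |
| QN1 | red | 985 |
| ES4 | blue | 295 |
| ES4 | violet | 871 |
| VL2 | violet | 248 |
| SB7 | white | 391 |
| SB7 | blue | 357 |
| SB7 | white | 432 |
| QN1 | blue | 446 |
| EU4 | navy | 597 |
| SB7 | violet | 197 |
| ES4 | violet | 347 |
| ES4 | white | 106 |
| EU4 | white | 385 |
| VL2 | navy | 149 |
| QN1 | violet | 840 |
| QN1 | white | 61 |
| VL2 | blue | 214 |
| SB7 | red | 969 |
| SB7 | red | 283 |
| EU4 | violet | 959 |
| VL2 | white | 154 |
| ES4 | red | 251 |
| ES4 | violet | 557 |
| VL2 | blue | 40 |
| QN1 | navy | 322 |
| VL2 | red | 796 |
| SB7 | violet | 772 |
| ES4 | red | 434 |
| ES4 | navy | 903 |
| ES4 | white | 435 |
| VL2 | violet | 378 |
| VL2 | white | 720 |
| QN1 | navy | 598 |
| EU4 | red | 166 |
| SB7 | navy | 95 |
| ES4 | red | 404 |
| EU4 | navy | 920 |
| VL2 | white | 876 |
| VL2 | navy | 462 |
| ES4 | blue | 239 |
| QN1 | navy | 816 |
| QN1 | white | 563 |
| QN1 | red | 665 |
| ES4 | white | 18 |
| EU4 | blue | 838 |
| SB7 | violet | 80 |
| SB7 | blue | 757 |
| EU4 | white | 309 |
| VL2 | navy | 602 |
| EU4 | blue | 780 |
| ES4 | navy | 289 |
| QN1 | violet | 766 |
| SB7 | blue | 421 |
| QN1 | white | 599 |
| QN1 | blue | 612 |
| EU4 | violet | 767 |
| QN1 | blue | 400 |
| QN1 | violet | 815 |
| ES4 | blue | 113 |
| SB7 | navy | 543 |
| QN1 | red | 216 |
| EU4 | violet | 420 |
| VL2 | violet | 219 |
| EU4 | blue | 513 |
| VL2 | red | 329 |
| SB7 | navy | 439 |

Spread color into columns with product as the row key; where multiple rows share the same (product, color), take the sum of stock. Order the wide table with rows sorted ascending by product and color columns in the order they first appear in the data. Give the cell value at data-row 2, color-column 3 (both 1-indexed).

With rows sorted ascending by product, row 2 is product=EU4. color columns in first-appearance order: red, navy, white, blue, violet; column 3 is white.
Long rows with product=EU4, color=white: 582 + 385 + 309 = 1276.

1276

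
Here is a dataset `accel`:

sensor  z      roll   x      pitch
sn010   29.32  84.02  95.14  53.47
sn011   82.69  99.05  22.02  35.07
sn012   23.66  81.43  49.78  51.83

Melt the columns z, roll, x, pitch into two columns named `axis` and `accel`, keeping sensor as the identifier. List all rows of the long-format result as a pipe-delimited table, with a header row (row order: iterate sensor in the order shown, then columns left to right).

Each (sensor, column) pair becomes one row: 3 × 4 = 12 rows.
For example, (sn010, z) → accel=29.32.

| sensor | axis | accel |
| sn010 | z | 29.32 |
| sn010 | roll | 84.02 |
| sn010 | x | 95.14 |
| sn010 | pitch | 53.47 |
| sn011 | z | 82.69 |
| sn011 | roll | 99.05 |
| sn011 | x | 22.02 |
| sn011 | pitch | 35.07 |
| sn012 | z | 23.66 |
| sn012 | roll | 81.43 |
| sn012 | x | 49.78 |
| sn012 | pitch | 51.83 |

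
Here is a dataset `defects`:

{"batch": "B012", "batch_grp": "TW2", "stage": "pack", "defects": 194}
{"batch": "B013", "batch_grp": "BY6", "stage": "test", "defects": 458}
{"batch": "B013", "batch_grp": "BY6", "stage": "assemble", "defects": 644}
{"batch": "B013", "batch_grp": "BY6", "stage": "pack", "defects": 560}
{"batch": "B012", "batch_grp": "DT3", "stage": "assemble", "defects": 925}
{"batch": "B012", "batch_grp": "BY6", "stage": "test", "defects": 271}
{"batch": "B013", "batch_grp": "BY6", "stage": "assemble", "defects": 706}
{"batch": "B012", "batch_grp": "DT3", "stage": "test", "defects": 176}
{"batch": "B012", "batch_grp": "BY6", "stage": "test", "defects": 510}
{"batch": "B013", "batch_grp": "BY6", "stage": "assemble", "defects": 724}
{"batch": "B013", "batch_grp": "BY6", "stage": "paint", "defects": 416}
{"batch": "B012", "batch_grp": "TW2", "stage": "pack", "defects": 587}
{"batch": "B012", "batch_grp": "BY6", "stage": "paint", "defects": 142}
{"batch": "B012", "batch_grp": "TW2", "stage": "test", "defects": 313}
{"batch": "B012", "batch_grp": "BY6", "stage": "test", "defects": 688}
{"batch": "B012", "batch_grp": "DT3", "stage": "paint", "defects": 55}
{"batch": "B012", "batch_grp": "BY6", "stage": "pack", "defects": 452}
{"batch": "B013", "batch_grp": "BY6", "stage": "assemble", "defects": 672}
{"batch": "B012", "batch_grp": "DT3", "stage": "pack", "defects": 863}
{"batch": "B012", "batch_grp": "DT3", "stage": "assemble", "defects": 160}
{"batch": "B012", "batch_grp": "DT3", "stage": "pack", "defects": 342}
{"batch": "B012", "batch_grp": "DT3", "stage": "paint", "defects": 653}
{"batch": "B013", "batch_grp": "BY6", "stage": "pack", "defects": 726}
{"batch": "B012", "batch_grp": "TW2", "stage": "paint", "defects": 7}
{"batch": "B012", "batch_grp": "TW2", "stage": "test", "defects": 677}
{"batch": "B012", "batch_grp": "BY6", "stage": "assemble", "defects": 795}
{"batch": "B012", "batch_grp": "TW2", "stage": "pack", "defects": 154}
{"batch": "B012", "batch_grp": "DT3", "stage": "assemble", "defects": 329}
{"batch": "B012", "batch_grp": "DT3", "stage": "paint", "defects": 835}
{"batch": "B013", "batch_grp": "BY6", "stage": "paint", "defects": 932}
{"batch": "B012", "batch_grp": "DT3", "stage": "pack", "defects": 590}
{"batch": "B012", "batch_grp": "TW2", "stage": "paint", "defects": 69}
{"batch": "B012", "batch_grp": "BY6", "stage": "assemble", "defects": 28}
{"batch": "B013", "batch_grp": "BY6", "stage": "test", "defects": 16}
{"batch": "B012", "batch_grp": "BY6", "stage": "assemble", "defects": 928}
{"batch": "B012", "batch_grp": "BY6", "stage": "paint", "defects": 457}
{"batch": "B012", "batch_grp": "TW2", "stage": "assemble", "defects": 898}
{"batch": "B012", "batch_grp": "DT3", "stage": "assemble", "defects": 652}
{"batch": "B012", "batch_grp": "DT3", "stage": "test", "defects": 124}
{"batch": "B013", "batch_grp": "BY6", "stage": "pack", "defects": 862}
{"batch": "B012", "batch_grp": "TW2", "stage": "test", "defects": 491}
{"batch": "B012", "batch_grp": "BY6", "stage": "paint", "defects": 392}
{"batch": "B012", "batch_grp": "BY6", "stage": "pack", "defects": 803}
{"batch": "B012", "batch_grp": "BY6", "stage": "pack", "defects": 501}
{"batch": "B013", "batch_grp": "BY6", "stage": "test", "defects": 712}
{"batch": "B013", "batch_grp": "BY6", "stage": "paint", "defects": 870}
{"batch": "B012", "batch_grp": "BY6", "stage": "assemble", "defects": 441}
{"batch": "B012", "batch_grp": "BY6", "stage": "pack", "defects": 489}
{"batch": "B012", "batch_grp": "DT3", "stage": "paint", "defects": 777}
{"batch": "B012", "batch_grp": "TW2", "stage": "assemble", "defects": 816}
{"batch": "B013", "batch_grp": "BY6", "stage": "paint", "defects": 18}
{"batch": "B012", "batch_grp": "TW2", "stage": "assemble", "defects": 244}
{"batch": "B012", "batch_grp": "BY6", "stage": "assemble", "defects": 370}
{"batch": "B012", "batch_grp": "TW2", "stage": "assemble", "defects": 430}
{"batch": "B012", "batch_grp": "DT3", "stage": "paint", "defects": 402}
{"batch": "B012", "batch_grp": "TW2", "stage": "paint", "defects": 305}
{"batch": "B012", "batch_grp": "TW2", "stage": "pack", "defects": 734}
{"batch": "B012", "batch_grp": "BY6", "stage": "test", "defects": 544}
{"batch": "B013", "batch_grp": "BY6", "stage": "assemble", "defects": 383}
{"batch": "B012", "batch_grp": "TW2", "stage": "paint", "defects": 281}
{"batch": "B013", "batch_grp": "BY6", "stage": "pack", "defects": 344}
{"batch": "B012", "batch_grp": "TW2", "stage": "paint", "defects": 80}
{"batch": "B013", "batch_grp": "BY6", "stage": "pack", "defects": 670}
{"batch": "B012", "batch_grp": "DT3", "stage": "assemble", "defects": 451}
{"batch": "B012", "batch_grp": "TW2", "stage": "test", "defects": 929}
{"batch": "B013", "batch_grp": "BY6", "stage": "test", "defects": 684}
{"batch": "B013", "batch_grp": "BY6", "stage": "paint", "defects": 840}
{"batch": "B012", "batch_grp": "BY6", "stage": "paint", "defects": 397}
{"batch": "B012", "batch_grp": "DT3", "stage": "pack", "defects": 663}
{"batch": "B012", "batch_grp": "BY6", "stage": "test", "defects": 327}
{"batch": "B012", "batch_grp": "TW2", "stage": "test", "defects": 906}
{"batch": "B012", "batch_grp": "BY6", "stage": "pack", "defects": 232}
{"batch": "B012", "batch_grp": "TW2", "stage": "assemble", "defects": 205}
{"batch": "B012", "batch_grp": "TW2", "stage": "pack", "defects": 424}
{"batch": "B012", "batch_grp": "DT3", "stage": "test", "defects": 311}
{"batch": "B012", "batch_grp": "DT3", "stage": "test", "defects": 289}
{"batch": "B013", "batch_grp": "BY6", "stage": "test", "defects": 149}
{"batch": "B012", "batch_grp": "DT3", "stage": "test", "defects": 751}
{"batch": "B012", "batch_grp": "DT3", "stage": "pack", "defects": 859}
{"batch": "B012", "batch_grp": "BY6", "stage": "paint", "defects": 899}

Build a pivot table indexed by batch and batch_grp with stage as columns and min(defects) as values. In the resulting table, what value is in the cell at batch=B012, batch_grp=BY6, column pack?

232

Rows with batch=B012, batch_grp=BY6 and stage=pack: defects values are 452, 803, 501, 489, 232.
min(452, 803, 501, 489, 232) = 232.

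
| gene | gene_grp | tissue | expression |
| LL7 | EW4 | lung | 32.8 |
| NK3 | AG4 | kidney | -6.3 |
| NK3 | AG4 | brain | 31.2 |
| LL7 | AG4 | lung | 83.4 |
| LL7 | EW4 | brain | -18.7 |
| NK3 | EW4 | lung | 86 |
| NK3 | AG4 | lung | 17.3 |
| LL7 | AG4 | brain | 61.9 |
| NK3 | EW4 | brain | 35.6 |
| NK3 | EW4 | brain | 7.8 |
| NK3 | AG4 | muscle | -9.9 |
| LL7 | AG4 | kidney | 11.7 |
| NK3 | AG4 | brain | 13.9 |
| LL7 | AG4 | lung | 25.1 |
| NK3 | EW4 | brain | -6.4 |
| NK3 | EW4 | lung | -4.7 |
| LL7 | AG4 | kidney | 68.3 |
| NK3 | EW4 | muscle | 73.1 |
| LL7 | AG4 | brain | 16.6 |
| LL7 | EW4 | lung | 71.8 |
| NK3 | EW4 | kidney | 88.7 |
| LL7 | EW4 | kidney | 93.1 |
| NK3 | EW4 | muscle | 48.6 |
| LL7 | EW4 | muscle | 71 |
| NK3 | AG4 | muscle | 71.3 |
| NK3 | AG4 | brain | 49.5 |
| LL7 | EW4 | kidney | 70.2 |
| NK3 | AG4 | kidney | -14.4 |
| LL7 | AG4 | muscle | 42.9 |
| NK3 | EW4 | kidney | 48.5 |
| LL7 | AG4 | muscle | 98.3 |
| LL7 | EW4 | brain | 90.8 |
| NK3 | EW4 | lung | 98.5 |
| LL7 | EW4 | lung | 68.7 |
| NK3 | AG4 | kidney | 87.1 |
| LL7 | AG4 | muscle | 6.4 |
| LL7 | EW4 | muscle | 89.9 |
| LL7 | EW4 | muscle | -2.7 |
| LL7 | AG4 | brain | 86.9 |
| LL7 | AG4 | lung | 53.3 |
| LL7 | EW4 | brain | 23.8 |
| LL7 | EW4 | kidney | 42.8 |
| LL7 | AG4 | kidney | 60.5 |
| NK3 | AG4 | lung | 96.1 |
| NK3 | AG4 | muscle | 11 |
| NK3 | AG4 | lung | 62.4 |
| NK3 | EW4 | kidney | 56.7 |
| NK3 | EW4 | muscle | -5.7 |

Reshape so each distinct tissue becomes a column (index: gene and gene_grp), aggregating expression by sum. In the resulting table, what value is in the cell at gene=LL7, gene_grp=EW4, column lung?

173.3

Rows with gene=LL7, gene_grp=EW4 and tissue=lung: expression values are 32.8, 71.8, 68.7.
32.8 + 71.8 + 68.7 = 173.3.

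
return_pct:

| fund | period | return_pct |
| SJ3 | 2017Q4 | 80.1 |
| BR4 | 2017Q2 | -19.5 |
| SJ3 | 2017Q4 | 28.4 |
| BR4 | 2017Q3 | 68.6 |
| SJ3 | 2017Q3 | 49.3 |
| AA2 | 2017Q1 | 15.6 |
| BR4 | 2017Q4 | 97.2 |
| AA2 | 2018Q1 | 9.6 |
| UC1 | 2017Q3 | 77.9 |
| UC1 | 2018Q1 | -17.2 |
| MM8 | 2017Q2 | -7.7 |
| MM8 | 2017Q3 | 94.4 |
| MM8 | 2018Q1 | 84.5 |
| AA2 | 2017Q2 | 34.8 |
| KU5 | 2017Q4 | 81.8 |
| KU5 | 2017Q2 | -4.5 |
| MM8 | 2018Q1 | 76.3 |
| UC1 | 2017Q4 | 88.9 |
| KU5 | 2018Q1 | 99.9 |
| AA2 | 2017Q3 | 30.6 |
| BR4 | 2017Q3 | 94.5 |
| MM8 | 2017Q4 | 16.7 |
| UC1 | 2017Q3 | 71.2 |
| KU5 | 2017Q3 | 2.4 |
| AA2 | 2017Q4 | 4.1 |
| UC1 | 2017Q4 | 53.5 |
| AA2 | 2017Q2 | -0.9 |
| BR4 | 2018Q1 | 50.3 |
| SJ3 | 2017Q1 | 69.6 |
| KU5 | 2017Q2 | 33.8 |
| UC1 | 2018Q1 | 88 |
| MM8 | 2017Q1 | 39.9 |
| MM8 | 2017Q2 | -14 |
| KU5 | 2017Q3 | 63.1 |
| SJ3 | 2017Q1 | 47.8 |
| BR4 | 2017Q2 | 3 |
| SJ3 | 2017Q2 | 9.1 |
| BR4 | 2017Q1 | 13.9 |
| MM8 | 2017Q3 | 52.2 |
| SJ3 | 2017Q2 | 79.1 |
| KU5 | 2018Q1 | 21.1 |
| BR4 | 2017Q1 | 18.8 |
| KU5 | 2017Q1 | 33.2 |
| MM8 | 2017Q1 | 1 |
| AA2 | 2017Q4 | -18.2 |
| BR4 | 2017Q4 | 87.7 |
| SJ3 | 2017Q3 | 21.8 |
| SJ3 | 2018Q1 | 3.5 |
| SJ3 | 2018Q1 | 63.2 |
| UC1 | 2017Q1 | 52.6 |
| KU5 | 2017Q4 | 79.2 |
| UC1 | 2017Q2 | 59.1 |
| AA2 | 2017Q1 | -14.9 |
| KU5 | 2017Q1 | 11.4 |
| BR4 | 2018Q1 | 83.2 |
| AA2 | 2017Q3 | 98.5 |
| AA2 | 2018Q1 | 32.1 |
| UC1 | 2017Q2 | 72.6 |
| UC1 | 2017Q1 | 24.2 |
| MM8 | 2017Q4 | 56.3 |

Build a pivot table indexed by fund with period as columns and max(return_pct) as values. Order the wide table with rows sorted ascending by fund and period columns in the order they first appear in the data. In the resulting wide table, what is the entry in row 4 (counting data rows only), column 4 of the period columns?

With rows sorted ascending by fund, row 4 is fund=MM8. period columns in first-appearance order: 2017Q4, 2017Q2, 2017Q3, 2017Q1, 2018Q1; column 4 is 2017Q1.
Long rows with fund=MM8, period=2017Q1: max(39.9, 1) = 39.9.

39.9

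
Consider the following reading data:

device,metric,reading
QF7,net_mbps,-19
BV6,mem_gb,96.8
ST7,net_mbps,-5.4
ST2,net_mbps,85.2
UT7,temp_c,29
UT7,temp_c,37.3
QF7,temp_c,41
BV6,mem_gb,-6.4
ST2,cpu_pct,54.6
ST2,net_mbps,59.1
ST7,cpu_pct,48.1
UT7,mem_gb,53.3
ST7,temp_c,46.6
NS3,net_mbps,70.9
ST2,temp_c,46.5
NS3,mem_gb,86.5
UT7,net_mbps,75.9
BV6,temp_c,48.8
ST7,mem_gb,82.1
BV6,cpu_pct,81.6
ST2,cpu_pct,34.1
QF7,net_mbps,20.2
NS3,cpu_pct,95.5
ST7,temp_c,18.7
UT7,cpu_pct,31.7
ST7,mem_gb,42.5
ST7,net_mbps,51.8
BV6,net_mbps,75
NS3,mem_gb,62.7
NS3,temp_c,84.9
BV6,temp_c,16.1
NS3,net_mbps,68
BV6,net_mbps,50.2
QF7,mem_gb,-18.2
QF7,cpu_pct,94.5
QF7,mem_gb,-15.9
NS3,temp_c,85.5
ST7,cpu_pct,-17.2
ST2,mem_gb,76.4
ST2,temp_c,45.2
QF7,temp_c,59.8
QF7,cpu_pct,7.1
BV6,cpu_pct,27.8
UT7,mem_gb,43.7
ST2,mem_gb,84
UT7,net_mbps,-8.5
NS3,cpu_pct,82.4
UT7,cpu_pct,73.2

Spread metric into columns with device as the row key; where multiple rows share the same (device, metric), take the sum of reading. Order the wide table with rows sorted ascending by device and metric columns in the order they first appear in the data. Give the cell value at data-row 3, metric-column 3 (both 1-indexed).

With rows sorted ascending by device, row 3 is device=QF7. metric columns in first-appearance order: net_mbps, mem_gb, temp_c, cpu_pct; column 3 is temp_c.
Long rows with device=QF7, metric=temp_c: 41 + 59.8 = 100.8.

100.8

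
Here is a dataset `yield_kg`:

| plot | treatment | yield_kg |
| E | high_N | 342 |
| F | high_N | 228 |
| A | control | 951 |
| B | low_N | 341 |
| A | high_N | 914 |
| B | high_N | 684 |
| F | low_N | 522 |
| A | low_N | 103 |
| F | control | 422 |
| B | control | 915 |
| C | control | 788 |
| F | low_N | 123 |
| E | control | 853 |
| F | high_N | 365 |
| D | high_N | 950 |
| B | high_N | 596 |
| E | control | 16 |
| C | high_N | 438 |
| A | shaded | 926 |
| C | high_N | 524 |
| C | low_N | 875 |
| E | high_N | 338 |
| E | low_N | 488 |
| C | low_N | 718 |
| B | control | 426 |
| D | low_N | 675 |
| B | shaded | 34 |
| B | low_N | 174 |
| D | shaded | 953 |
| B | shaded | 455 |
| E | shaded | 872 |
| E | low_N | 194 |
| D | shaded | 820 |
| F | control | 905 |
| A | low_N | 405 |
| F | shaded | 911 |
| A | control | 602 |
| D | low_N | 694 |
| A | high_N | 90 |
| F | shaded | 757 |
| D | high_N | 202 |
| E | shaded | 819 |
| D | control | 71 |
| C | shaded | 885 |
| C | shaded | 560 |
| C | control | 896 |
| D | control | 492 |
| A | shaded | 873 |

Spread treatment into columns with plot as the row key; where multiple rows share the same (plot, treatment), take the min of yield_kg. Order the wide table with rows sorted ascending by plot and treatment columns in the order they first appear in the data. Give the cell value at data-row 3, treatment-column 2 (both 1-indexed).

With rows sorted ascending by plot, row 3 is plot=C. treatment columns in first-appearance order: high_N, control, low_N, shaded; column 2 is control.
Long rows with plot=C, treatment=control: min(788, 896) = 788.

788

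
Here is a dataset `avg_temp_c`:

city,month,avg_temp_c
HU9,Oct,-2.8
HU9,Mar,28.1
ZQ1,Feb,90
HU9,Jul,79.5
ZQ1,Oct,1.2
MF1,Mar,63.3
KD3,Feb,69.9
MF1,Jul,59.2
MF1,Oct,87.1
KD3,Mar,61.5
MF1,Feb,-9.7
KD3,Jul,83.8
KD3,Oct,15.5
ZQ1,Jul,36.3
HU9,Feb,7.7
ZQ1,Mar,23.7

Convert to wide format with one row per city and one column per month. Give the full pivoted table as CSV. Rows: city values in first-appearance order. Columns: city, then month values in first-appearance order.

city,Oct,Mar,Feb,Jul
HU9,-2.8,28.1,7.7,79.5
ZQ1,1.2,23.7,90,36.3
MF1,87.1,63.3,-9.7,59.2
KD3,15.5,61.5,69.9,83.8

Columns: city plus the 4 distinct month values (Oct, Mar, Feb, Jul).
For example, row HU9 column Oct takes avg_temp_c=-2.8 from the long row (HU9, Oct).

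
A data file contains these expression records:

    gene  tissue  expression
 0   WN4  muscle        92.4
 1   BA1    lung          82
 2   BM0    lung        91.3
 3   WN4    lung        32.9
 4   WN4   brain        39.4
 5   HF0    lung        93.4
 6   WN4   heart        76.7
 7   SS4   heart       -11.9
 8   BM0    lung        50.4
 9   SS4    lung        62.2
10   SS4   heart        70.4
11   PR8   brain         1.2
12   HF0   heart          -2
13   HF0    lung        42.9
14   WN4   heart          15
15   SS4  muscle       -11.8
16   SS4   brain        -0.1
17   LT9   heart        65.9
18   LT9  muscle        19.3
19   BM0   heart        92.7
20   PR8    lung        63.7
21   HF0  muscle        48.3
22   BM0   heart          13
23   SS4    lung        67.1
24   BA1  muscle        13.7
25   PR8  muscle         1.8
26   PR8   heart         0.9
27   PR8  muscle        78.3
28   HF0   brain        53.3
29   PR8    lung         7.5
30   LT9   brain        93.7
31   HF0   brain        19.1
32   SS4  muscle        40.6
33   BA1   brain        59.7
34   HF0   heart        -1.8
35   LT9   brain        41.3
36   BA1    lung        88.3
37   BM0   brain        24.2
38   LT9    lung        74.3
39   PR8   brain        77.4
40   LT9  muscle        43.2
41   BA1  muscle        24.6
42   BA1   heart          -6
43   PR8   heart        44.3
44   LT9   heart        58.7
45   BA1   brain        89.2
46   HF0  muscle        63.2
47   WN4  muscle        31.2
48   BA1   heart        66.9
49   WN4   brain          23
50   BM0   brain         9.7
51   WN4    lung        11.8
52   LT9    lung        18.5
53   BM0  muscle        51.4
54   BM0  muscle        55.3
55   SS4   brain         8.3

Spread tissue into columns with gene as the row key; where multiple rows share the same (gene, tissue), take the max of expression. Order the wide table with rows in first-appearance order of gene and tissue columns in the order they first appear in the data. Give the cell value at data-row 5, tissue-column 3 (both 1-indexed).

8.3

With rows in first-appearance order of gene, row 5 is gene=SS4. tissue columns in first-appearance order: muscle, lung, brain, heart; column 3 is brain.
Long rows with gene=SS4, tissue=brain: max(-0.1, 8.3) = 8.3.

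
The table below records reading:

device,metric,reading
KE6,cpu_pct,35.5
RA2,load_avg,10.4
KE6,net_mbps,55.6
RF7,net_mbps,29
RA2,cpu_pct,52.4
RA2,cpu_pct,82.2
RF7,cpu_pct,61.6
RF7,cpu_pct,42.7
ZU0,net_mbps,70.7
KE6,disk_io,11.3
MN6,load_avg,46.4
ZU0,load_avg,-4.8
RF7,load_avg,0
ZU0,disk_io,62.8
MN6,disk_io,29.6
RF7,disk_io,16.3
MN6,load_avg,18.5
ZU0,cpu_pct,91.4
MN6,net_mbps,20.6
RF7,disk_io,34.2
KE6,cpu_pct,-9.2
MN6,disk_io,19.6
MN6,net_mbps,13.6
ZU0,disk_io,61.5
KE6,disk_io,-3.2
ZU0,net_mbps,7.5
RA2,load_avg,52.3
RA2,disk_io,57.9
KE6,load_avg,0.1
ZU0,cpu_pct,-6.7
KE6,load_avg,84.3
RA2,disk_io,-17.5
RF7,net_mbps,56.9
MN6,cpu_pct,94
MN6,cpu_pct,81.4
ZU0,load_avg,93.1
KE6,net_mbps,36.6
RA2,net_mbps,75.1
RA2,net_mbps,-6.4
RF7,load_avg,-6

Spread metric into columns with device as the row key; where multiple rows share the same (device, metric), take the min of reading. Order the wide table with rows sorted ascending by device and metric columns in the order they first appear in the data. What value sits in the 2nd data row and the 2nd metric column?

18.5

With rows sorted ascending by device, row 2 is device=MN6. metric columns in first-appearance order: cpu_pct, load_avg, net_mbps, disk_io; column 2 is load_avg.
Long rows with device=MN6, metric=load_avg: min(46.4, 18.5) = 18.5.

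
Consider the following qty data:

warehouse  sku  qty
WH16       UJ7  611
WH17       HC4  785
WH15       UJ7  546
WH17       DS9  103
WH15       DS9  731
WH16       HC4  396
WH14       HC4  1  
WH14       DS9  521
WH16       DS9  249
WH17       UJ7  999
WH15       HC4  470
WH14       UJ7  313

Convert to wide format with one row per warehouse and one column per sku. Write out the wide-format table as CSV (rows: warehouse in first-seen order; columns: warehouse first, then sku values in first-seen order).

Columns: warehouse plus the 3 distinct sku values (UJ7, HC4, DS9).
For example, row WH16 column UJ7 takes qty=611 from the long row (WH16, UJ7).

warehouse,UJ7,HC4,DS9
WH16,611,396,249
WH17,999,785,103
WH15,546,470,731
WH14,313,1,521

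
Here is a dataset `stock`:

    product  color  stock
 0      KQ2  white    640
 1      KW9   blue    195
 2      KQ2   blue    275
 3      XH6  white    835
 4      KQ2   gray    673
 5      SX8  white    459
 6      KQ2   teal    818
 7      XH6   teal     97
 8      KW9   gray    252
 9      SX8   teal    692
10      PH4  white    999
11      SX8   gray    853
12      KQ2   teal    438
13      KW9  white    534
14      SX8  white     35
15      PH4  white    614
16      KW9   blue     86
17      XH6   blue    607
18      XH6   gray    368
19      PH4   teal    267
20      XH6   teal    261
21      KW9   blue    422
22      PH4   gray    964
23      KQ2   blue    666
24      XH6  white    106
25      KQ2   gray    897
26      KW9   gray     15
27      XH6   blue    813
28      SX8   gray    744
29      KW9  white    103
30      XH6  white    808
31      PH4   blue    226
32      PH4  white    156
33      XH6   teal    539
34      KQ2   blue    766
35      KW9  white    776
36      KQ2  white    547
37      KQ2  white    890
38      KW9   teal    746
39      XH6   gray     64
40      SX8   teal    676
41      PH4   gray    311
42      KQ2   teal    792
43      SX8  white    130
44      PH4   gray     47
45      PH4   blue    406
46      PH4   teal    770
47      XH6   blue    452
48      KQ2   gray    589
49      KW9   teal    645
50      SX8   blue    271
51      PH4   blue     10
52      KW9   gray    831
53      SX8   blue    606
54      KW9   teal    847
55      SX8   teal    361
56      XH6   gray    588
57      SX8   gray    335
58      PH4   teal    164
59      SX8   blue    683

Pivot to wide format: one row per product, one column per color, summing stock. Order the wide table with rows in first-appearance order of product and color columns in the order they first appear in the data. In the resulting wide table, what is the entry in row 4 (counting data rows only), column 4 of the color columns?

With rows in first-appearance order of product, row 4 is product=SX8. color columns in first-appearance order: white, blue, gray, teal; column 4 is teal.
Long rows with product=SX8, color=teal: 692 + 676 + 361 = 1729.

1729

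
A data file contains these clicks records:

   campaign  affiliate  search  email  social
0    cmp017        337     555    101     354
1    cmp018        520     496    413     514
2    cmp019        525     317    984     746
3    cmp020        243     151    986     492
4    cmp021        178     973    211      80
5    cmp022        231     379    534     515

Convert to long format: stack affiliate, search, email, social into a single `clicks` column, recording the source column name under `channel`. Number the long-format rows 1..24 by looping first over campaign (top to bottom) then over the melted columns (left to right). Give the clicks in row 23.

24 rows total (6 × 4). Row 23: index ⌊(23-1)/4⌋ = 5 into campaign → cmp022; (23-1) mod 4 = 2 into the melted columns → email.
So row 23 is (cmp022, email, 534); clicks = 534.

534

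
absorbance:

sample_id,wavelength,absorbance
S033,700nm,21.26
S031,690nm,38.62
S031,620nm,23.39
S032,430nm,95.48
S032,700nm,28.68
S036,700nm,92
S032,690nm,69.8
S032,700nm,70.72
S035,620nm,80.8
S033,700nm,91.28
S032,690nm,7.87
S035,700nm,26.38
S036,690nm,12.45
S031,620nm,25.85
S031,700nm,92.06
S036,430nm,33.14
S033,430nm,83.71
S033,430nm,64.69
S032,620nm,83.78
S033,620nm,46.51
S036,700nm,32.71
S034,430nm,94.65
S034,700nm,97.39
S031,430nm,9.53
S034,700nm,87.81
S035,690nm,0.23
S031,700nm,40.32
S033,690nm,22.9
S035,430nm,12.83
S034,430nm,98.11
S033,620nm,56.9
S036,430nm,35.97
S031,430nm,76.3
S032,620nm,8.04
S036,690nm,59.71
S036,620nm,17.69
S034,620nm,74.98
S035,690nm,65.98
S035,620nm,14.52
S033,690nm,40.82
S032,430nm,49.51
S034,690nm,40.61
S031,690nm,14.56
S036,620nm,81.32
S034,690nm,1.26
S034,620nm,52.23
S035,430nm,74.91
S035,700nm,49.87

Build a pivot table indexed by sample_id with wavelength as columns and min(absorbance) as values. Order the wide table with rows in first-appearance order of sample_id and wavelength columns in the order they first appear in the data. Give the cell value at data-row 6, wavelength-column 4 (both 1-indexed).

With rows in first-appearance order of sample_id, row 6 is sample_id=S034. wavelength columns in first-appearance order: 700nm, 690nm, 620nm, 430nm; column 4 is 430nm.
Long rows with sample_id=S034, wavelength=430nm: min(94.65, 98.11) = 94.65.

94.65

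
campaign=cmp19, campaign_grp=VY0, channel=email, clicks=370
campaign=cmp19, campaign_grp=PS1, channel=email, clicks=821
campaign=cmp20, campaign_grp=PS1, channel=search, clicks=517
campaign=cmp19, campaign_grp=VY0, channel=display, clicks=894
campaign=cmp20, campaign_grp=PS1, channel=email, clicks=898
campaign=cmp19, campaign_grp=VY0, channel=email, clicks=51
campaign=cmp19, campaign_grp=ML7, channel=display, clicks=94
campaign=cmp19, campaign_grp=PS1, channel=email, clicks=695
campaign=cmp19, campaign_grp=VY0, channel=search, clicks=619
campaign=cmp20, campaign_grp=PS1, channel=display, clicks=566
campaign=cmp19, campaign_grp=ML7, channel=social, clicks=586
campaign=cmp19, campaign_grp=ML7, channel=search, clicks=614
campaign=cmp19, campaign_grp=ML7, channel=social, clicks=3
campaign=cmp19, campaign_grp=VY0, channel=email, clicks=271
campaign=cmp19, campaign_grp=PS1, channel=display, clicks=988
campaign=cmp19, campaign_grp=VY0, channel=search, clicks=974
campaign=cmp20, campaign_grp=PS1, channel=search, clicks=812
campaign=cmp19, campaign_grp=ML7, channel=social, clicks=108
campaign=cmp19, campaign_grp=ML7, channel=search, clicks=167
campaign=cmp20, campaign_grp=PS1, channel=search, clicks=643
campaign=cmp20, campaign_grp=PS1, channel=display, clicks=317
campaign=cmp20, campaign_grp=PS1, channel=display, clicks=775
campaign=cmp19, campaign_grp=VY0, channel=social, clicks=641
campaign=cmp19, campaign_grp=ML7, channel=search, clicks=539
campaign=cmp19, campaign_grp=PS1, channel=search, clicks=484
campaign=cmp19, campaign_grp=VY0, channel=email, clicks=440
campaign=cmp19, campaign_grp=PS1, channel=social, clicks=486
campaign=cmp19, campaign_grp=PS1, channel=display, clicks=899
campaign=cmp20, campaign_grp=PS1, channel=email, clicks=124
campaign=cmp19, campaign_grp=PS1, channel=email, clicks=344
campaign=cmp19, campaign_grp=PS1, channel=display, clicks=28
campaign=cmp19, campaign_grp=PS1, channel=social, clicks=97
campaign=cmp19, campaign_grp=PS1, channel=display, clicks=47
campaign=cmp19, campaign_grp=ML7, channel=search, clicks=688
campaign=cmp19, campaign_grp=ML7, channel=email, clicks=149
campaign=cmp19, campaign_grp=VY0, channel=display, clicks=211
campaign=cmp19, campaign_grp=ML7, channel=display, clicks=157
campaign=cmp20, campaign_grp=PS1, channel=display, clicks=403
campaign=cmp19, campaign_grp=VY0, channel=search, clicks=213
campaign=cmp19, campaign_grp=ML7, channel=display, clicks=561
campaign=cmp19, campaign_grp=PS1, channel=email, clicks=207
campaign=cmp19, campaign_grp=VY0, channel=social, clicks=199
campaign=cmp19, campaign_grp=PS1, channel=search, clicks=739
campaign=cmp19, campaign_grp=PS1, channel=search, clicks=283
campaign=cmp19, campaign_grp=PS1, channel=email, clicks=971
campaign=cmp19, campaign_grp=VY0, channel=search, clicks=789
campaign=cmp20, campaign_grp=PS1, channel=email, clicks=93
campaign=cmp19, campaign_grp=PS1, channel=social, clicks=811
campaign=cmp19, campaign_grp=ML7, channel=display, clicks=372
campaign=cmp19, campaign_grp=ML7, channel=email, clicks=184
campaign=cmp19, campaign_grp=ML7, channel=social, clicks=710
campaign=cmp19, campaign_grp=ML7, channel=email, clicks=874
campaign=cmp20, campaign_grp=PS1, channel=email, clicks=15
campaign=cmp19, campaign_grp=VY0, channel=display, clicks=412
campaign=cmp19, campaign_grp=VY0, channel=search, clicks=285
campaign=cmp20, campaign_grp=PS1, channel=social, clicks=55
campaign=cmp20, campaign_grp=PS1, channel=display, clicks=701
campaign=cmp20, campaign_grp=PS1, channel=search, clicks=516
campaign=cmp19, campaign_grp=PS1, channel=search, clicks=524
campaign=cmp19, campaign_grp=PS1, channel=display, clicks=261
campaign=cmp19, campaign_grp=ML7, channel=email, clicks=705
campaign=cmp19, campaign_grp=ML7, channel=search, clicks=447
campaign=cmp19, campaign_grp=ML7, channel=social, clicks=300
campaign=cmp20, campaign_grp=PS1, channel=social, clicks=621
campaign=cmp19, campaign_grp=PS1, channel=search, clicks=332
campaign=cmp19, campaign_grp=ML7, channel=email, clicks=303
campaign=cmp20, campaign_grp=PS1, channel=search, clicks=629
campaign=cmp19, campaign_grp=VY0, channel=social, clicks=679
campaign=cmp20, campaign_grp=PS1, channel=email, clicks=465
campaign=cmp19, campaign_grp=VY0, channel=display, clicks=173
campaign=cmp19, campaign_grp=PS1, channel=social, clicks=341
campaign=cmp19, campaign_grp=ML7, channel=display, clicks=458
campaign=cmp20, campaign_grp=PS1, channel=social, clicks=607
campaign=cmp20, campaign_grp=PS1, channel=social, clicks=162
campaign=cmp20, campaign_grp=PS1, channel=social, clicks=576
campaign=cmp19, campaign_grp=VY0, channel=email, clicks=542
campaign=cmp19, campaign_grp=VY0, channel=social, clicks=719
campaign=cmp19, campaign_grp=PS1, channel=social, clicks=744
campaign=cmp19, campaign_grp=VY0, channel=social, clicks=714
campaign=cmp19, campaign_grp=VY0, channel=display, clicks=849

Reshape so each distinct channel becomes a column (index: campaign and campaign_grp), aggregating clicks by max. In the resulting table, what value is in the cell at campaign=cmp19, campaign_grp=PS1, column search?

Rows with campaign=cmp19, campaign_grp=PS1 and channel=search: clicks values are 484, 739, 283, 524, 332.
max(484, 739, 283, 524, 332) = 739.

739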